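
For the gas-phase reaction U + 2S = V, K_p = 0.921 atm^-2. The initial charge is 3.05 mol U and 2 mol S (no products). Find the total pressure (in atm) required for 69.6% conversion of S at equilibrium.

P = 3.41 atm

Take 2 mol S as basis and let X be its fractional conversion, so ξ = X.
At extent ξ: n_U = 3.05 − X; n_S = 2 − 2X; n_V = X.
Total moles n_T = 5.05 − 2X.
K_p = p_V / (p_U p_S^2) with p_i = (n_i/n_T)·P.
At X = 0.696: the mole-fraction product g(X) = Π y_i^ν_i = 10.7. Since K_p = g(X)·P^{-2}, P = (g/K_p)^(1/2) = (10.7/0.921)^(1/2) = 3.41 atm.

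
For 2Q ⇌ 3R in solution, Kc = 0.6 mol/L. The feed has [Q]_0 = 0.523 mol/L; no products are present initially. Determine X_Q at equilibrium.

Let X = conversion of Q; extent ξ = 0.523X/2 mol/L.
Concentrations: [Q] = 0.523 − 0.523X; [R] = 0.784X.
Kc = [R]^3 / ([Q]^2).
This equals 0.6 at X = 0.462 (the root in 0 < X < 1).

X = 0.462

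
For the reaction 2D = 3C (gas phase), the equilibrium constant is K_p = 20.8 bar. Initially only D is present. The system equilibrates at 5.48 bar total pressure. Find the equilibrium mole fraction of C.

y_C = 0.700

Let X = conversion of D (basis 1 mol D); extent of reaction ξ = 0.5X.
Species balance: n_D = 1 − X; n_C = 1.5X.
n_T = Σnᵢ = 1 + 0.5X.
y_i = n_i/n_T, p_i = y_i·P. K_p = p_C^3 / (p_D^2).
Setting this equal to 20.8 bar and taking the physical root (0 < X < 1) gives X = 0.608.
Then n_C = 0.912, n_T = 1.3, so y_C = 0.700.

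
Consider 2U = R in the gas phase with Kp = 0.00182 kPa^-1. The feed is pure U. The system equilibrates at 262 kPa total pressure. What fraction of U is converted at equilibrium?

X = 0.414

Basis: 1 mol U initially; let X = conversion of U. Extent ξ = 0.5X.
Moles: n_U = 1 − X; n_R = 0.5X.
n_T = Σnᵢ = 1 − 0.5X.
Mole fractions y_i = n_i/n_T; Kp = p_R / (p_U^2) with p_i = y_i·P.
Substituting and setting equal to 0.00182 kPa^-1 gives a polynomial in X; the root in (0,1) is X = 0.414.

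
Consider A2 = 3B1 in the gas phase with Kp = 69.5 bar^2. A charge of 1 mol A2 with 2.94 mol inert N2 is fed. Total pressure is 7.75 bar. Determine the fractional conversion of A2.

Basis: 1 mol A2 initially; let X = conversion of A2. Extent ξ = X.
At extent ξ: n_A2 = 1 − X; n_B1 = 3X; n_I = 2.94 (inert).
Summing: n_T = 3.94 + 2X.
With p_i = (n_i/n_T)P, Kp = p_B1^3 / (p_A2).
Substituting and setting equal to 69.5 bar^2 gives a polynomial in X; the root in (0,1) is X = 0.710.

X = 0.710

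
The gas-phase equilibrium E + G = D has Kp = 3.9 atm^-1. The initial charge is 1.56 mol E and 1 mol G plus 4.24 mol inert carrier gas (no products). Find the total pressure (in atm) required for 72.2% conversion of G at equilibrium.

Take 1 mol G as basis and let X be its fractional conversion, so ξ = X.
At extent ξ: n_E = 1.56 − X; n_G = 1 − X; n_D = X; n_I = 4.24 (inert).
Summing: n_T = 6.8 − X.
Kp = p_D / (p_E p_G) with p_i = (n_i/n_T)·P.
At X = 0.722: the mole-fraction product g(X) = Π y_i^ν_i = 18.84. Since Kp = g(X)·P^{-1}, P = (g/Kp)^(1/1) = (18.84/3.9)^(1/1) = 4.83 atm.

P = 4.83 atm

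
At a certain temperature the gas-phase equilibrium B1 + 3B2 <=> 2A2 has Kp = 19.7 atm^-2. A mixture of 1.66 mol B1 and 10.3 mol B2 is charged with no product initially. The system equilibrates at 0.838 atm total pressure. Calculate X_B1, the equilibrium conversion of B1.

Let X = conversion of B1 (basis 1.66 mol B1); extent of reaction ξ = 1.66X.
Species balance: n_B1 = 1.66 − 1.66X; n_B2 = 10.3 − 4.98X; n_A2 = 3.32X.
Total moles n_T = 12 − 3.32X.
y_i = n_i/n_T, p_i = y_i·P. Kp = p_A2^2 / (p_B1 p_B2^3).
This yields a degree-4 equation in X; solving on (0,1), X = 0.863.

X = 0.863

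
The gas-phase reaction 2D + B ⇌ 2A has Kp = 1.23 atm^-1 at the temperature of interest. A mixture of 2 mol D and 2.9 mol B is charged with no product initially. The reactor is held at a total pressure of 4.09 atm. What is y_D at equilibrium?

Basis: 2 mol D initially; let X = conversion of D. Extent ξ = X.
Moles: n_D = 2 − 2X; n_B = 2.9 − X; n_A = 2X.
n_T = Σnᵢ = 4.9 − X.
With p_i = (n_i/n_T)P, Kp = p_A^2 / (p_D^2 p_B).
Substituting and setting equal to 1.23 atm^-1 gives a polynomial in X; the root in (0,1) is X = 0.621.
Then n_D = 0.758, n_T = 4.28, so y_D = 0.177.

y_D = 0.177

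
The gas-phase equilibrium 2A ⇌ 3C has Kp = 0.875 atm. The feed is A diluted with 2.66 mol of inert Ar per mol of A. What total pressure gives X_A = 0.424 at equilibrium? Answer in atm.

P = 4.37 atm

Take 1 mol A as basis and let X be its fractional conversion, so ξ = 0.5X.
At extent ξ: n_A = 1 − X; n_C = 1.5X; n_I = 2.66 (inert).
n_T = Σnᵢ = 3.66 + 0.5X.
Kp = p_C^3 / (p_A^2) with p_i = (n_i/n_T)·P.
At X = 0.424: the mole-fraction product g(X) = Π y_i^ν_i = 0.2003. Since Kp = g(X)·P^{1}, P = (Kp/g)^(1/1) = (0.875/0.2003)^(1/1) = 4.37 atm.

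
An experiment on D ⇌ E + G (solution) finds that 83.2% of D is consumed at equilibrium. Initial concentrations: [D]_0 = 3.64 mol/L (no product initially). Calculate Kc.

Kc = 15 mol/L

Let X = conversion of D.
Concentrations: [D] = 3.64 − 3.64X; [E] = 3.64X; [G] = 3.64X.
At X = 0.832: [D] = 0.612, [E] = 3.03, [G] = 3.03.
Kc = [E] [G] / ([D]) = 15 mol/L.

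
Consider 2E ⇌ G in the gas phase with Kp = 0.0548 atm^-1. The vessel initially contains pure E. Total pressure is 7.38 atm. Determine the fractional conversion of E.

X = 0.382

Let X = conversion of E (basis 1 mol E); extent of reaction ξ = 0.5X.
Species balance: n_E = 1 − X; n_G = 0.5X.
Total moles n_T = 1 − 0.5X.
Mole fractions y_i = n_i/n_T; Kp = p_G / (p_E^2) with p_i = y_i·P.
Setting this equal to 0.0548 atm^-1 and taking the physical root (0 < X < 1) gives X = 0.382.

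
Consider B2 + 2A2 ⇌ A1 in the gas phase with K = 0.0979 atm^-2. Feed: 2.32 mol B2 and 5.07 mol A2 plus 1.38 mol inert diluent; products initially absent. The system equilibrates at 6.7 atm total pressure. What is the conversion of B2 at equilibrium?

Basis: 2.32 mol B2 initially; let X = conversion of B2. Extent ξ = 2.32X.
Species balance: n_B2 = 2.32 − 2.32X; n_A2 = 5.07 − 4.64X; n_A1 = 2.32X; n_I = 1.38 (inert).
Total moles n_T = 8.77 − 4.64X.
y_i = n_i/n_T, p_i = y_i·P. K = p_A1 / (p_B2 p_A2^2).
Setting this equal to 0.0979 atm^-2 and taking the physical root (0 < X < 1) gives X = 0.462.

X = 0.462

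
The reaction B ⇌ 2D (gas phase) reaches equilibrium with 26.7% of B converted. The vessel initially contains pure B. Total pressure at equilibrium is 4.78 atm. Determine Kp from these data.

Let X = conversion of B (basis 1 mol B); extent of reaction ξ = X.
Species balance: n_B = 1 − X; n_D = 2X.
Summing: n_T = 1 + X.
At X = 0.267: n_B = 0.733, n_D = 0.534, n_T = 1.27.
p_i = (n_i/n_T)·P. Kp = p_D^2 / (p_B) = 1.47 atm.

Kp = 1.47 atm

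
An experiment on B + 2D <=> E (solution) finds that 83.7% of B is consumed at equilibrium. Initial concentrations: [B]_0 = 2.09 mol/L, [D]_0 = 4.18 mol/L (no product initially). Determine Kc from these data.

Kc = 11.1 (mol/L)^-2

Let X = conversion of B.
Concentrations: [B] = 2.09 − 2.09X; [D] = 4.18 − 4.18X; [E] = 2.09X.
At X = 0.837: [B] = 0.341, [D] = 0.681, [E] = 1.75.
Kc = [E] / ([B] [D]^2) = 11.1 (mol/L)^-2.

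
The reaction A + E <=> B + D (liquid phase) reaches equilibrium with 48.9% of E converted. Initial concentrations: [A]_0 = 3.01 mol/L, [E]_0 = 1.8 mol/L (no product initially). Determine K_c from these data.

K_c = 0.395

Let X = conversion of E.
Concentrations: [A] = 3.01 − 1.8X; [E] = 1.8 − 1.8X; [B] = 1.8X; [D] = 1.8X.
At X = 0.489: [A] = 2.13, [E] = 0.92, [B] = 0.88, [D] = 0.88.
K_c = [B] [D] / ([A] [E]) = 0.395.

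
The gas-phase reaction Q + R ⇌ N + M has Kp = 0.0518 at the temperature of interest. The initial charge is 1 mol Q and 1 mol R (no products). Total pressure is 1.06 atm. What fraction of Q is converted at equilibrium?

X = 0.185

Basis: 1 mol Q initially; let X = conversion of Q. Extent ξ = X.
Moles: n_Q = 1 − X; n_R = 1 − X; n_N = X; n_M = X.
Since Δν = 0, n_T = 2 throughout.
Mole fractions y_i = n_i/n_T; Kp = p_N p_M / (p_Q p_R) with p_i = y_i·P.
Setting this equal to 0.0518 and taking the physical root (0 < X < 1) gives X = 0.185.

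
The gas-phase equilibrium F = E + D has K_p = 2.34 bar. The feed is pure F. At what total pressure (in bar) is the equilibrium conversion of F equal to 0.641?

P = 3.36 bar

Take 1 mol F as basis and let X be its fractional conversion, so ξ = X.
Species balance: n_F = 1 − X; n_E = X; n_D = X.
Total moles n_T = 1 + X.
K_p = p_E p_D / (p_F) with p_i = (n_i/n_T)·P.
At X = 0.641: the mole-fraction product g(X) = Π y_i^ν_i = 0.6974. Since K_p = g(X)·P^{1}, P = (K_p/g)^(1/1) = (2.34/0.6974)^(1/1) = 3.36 bar.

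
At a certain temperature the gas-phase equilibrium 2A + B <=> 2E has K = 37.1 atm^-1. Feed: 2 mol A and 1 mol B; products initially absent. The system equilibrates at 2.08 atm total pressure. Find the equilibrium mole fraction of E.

Basis: 2 mol A initially; let X = conversion of A. Extent ξ = X.
Species balance: n_A = 2 − 2X; n_B = 1 − X; n_E = 2X.
Total moles n_T = 3 − X.
Mole fractions y_i = n_i/n_T; K = p_E^2 / (p_A^2 p_B) with p_i = y_i·P.
Setting this equal to 37.1 atm^-1 and taking the physical root (0 < X < 1) gives X = 0.747.
Then n_E = 1.49, n_T = 2.25, so y_E = 0.663.

y_E = 0.663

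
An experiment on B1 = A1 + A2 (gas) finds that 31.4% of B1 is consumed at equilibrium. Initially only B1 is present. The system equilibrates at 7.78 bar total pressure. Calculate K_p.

Take 1 mol B1 as basis and let X be its fractional conversion, so ξ = X.
At extent ξ: n_B1 = 1 − X; n_A1 = X; n_A2 = X.
Total moles n_T = 1 + X.
At X = 0.314: n_B1 = 0.686, n_A1 = 0.314, n_A2 = 0.314, n_T = 1.31.
p_i = (n_i/n_T)·P. K_p = p_A1 p_A2 / (p_B1) = 0.851 bar.

K_p = 0.851 bar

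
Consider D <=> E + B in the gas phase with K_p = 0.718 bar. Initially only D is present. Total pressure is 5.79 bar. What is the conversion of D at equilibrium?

Basis: 1 mol D initially; let X = conversion of D. Extent ξ = X.
Moles: n_D = 1 − X; n_E = X; n_B = X.
n_T = Σnᵢ = 1 + X.
Mole fractions y_i = n_i/n_T; K_p = p_E p_B / (p_D) with p_i = y_i·P.
Equating to 0.718 bar and solving on 0 < X < 1: X = 0.332.

X = 0.332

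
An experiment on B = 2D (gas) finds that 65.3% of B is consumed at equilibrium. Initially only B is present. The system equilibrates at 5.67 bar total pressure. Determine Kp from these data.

Basis: 1 mol B initially; let X = conversion of B. Extent ξ = X.
Moles: n_B = 1 − X; n_D = 2X.
Total moles n_T = 1 + X.
At X = 0.653: n_B = 0.347, n_D = 1.31, n_T = 1.65.
p_i = (n_i/n_T)·P. Kp = p_D^2 / (p_B) = 16.9 bar.

Kp = 16.9 bar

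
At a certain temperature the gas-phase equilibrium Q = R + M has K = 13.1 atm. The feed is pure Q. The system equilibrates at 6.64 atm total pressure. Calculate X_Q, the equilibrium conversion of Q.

Let X = conversion of Q (basis 1 mol Q); extent of reaction ξ = X.
Species balance: n_Q = 1 − X; n_R = X; n_M = X.
Total moles n_T = 1 + X.
With p_i = (n_i/n_T)P, K = p_R p_M / (p_Q).
Setting this equal to 13.1 atm and taking the physical root (0 < X < 1) gives X = 0.815.

X = 0.815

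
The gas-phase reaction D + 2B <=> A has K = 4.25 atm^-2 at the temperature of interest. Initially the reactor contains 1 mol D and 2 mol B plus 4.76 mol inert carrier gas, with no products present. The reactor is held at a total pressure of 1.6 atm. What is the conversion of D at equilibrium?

X = 0.296

Let X = conversion of D (basis 1 mol D); extent of reaction ξ = X.
Mole table: n_D = 1 − X; n_B = 2 − 2X; n_A = X; n_I = 4.76 (inert).
Total moles n_T = 7.76 − 2X.
y_i = n_i/n_T, p_i = y_i·P. K = p_A / (p_D p_B^2).
This yields a degree-3 equation in X; solving on (0,1), X = 0.296.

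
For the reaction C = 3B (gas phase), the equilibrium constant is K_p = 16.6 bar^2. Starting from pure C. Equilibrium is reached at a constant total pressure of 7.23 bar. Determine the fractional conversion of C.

Take 1 mol C as basis and let X be its fractional conversion, so ξ = X.
Mole table: n_C = 1 − X; n_B = 3X.
n_T = Σnᵢ = 1 + 2X.
With p_i = (n_i/n_T)P, K_p = p_B^3 / (p_C).
Equating to 16.6 bar^2 and solving on 0 < X < 1: X = 0.273.

X = 0.273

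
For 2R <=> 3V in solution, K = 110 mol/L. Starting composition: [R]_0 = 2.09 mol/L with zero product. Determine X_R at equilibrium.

X = 0.814

Let X = conversion of R; extent ξ = 2.09X/2 mol/L.
Concentrations: [R] = 2.09 − 2.09X; [V] = 3.13X.
K = [V]^3 / ([R]^2).
Setting equal to 110 and solving for X on (0,1) gives X = 0.814.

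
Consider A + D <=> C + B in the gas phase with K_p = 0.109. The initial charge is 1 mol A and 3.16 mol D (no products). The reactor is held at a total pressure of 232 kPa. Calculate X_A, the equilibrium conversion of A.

X = 0.417

Take 1 mol A as basis and let X be its fractional conversion, so ξ = X.
At extent ξ: n_A = 1 − X; n_D = 3.16 − X; n_C = X; n_B = X.
Total moles n_T = 4.16 (Δν = 0, constant).
Mole fractions y_i = n_i/n_T; K_p = p_C p_B / (p_A p_D) with p_i = y_i·P.
Substituting and setting equal to 0.109 gives a polynomial in X; the root in (0,1) is X = 0.417.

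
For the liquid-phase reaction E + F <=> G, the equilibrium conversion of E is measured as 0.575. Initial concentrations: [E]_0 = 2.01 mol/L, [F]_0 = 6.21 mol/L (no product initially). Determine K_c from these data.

K_c = 0.268 L/mol

Let X = conversion of E.
Concentrations: [E] = 2.01 − 2.01X; [F] = 6.21 − 2.01X; [G] = 2.01X.
At X = 0.575: [E] = 0.854, [F] = 5.05, [G] = 1.16.
K_c = [G] / ([E] [F]) = 0.268 L/mol.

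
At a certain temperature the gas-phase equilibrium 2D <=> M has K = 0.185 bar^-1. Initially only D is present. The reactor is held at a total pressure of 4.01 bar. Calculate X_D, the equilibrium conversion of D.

Let X = conversion of D (basis 1 mol D); extent of reaction ξ = 0.5X.
Mole table: n_D = 1 − X; n_M = 0.5X.
n_T = Σnᵢ = 1 − 0.5X.
y_i = n_i/n_T, p_i = y_i·P. K = p_M / (p_D^2).
This yields a degree-2 equation in X; solving on (0,1), X = 0.498.

X = 0.498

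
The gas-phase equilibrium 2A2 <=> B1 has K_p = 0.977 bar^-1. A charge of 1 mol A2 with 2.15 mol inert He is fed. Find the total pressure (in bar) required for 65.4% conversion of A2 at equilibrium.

P = 7.89 bar

Basis: 1 mol A2 initially; let X = conversion of A2. Extent ξ = 0.5X.
At extent ξ: n_A2 = 1 − X; n_B1 = 0.5X; n_I = 2.15 (inert).
n_T = Σnᵢ = 3.15 − 0.5X.
K_p = p_B1 / (p_A2^2) with p_i = (n_i/n_T)·P.
At X = 0.654: the mole-fraction product g(X) = Π y_i^ν_i = 7.711. Since K_p = g(X)·P^{-1}, P = (g/K_p)^(1/1) = (7.711/0.977)^(1/1) = 7.89 bar.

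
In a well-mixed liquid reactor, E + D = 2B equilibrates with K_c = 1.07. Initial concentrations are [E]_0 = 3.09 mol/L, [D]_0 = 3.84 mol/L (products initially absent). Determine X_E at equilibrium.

X = 0.379

Let X = conversion of E; extent ξ = 3.09·X mol/L.
Concentrations: [E] = 3.09 − 3.09X; [D] = 3.84 − 3.09X; [B] = 6.18X.
K_c = [B]^2 / ([E] [D]).
Solving K_c = 1.07 for X ∈ (0,1): X = 0.379.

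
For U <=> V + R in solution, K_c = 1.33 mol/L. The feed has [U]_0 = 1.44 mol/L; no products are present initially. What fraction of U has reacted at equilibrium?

X = 0.604

Let X = conversion of U; extent ξ = 1.44·X mol/L.
Concentrations: [U] = 1.44 − 1.44X; [V] = 1.44X; [R] = 1.44X.
K_c = [V] [R] / ([U]).
Solving K_c = 1.33 for X ∈ (0,1): X = 0.604.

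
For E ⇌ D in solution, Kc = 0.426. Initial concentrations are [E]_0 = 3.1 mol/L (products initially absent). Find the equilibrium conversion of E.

Let X = conversion of E; extent ξ = 3.1·X mol/L.
Concentrations: [E] = 3.1 − 3.1X; [D] = 3.1X.
Kc = [D] / ([E]).
This equals 0.426 at X = 0.299 (the root in 0 < X < 1).

X = 0.299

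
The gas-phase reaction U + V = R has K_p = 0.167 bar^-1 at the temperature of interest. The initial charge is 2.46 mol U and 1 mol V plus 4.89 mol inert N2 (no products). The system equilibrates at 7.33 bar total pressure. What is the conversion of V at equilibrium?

X = 0.250

Let X = conversion of V (basis 1 mol V); extent of reaction ξ = X.
Moles: n_U = 2.46 − X; n_V = 1 − X; n_R = X; n_I = 4.89 (inert).
Total moles n_T = 8.35 − X.
With p_i = (n_i/n_T)P, K_p = p_R / (p_U p_V).
Substituting and setting equal to 0.167 bar^-1 gives a polynomial in X; the root in (0,1) is X = 0.250.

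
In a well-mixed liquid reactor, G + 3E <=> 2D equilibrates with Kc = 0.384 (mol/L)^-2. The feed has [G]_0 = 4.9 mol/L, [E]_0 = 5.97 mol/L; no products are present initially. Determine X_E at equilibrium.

X = 0.700

Let X = conversion of E; extent ξ = 5.97X/3 mol/L.
Concentrations: [G] = 4.9 − 1.99X; [E] = 5.97 − 5.97X; [D] = 3.98X.
Kc = [D]^2 / ([G] [E]^3).
This equals 0.384 at X = 0.700 (the root in 0 < X < 1).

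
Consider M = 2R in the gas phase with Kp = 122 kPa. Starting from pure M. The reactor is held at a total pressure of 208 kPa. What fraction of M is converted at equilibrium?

X = 0.358

Basis: 1 mol M initially; let X = conversion of M. Extent ξ = X.
At extent ξ: n_M = 1 − X; n_R = 2X.
n_T = Σnᵢ = 1 + X.
With p_i = (n_i/n_T)P, Kp = p_R^2 / (p_M).
Substituting and setting equal to 122 kPa gives a polynomial in X; the root in (0,1) is X = 0.358.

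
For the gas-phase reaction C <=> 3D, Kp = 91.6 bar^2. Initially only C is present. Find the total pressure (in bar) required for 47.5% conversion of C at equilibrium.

P = 7.95 bar

Basis: 1 mol C initially; let X = conversion of C. Extent ξ = X.
Mole table: n_C = 1 − X; n_D = 3X.
Total moles n_T = 1 + 2X.
Kp = p_D^3 / (p_C) with p_i = (n_i/n_T)·P.
At X = 0.475: the mole-fraction product g(X) = Π y_i^ν_i = 1.449. Since Kp = g(X)·P^{2}, P = (Kp/g)^(1/2) = (91.6/1.449)^(1/2) = 7.95 bar.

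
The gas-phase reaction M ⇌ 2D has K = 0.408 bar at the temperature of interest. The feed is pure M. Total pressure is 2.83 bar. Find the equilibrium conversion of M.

X = 0.187

Let X = conversion of M (basis 1 mol M); extent of reaction ξ = X.
Mole table: n_M = 1 − X; n_D = 2X.
Summing: n_T = 1 + X.
Mole fractions y_i = n_i/n_T; K = p_D^2 / (p_M) with p_i = y_i·P.
This yields a degree-2 equation in X; solving on (0,1), X = 0.187.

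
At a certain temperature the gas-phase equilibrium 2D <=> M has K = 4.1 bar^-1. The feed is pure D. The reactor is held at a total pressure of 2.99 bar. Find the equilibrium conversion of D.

Basis: 1 mol D initially; let X = conversion of D. Extent ξ = 0.5X.
Mole table: n_D = 1 − X; n_M = 0.5X.
n_T = Σnᵢ = 1 − 0.5X.
y_i = n_i/n_T, p_i = y_i·P. K = p_M / (p_D^2).
Setting this equal to 4.1 bar^-1 and taking the physical root (0 < X < 1) gives X = 0.859.

X = 0.859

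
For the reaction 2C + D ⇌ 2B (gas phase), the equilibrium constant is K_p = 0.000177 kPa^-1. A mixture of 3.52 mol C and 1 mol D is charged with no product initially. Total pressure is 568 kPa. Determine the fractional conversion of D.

Take 1 mol D as basis and let X be its fractional conversion, so ξ = X.
At extent ξ: n_C = 3.52 − 2X; n_D = 1 − X; n_B = 2X.
n_T = Σnᵢ = 4.52 − X.
y_i = n_i/n_T, p_i = y_i·P. K_p = p_B^2 / (p_C^2 p_D).
Substituting and setting equal to 0.000177 kPa^-1 gives a polynomial in X; the root in (0,1) is X = 0.210.

X = 0.210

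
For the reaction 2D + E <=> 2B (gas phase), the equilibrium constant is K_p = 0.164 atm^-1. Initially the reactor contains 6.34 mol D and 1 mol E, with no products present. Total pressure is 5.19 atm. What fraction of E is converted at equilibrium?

Let X = conversion of E (basis 1 mol E); extent of reaction ξ = X.
Species balance: n_D = 6.34 − 2X; n_E = 1 − X; n_B = 2X.
Total moles n_T = 7.34 − X.
Mole fractions y_i = n_i/n_T; K_p = p_B^2 / (p_D^2 p_E) with p_i = y_i·P.
This yields a degree-3 equation in X; solving on (0,1), X = 0.588.

X = 0.588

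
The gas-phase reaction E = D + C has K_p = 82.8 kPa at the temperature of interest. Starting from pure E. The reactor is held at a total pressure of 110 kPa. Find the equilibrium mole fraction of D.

Basis: 1 mol E initially; let X = conversion of E. Extent ξ = X.
At extent ξ: n_E = 1 − X; n_D = X; n_C = X.
n_T = Σnᵢ = 1 + X.
Mole fractions y_i = n_i/n_T; K_p = p_D p_C / (p_E) with p_i = y_i·P.
This yields a degree-2 equation in X; solving on (0,1), X = 0.655.
Then n_D = 0.655, n_T = 1.66, so y_D = 0.396.

y_D = 0.396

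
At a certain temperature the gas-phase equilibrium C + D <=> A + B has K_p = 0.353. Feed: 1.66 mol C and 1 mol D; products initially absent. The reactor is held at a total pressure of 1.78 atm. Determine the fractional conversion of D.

Let X = conversion of D (basis 1 mol D); extent of reaction ξ = X.
At extent ξ: n_C = 1.66 − X; n_D = 1 − X; n_A = X; n_B = X.
Total moles n_T = 2.66 (Δν = 0, constant).
Mole fractions y_i = n_i/n_T; K_p = p_A p_B / (p_C p_D) with p_i = y_i·P.
Setting this equal to 0.353 and taking the physical root (0 < X < 1) gives X = 0.471.

X = 0.471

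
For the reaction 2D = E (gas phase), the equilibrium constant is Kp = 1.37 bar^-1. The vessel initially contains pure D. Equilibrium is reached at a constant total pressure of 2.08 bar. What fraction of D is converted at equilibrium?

Let X = conversion of D (basis 1 mol D); extent of reaction ξ = 0.5X.
Moles: n_D = 1 − X; n_E = 0.5X.
Total moles n_T = 1 − 0.5X.
With p_i = (n_i/n_T)P, Kp = p_E / (p_D^2).
Substituting and setting equal to 1.37 bar^-1 gives a polynomial in X; the root in (0,1) is X = 0.716.

X = 0.716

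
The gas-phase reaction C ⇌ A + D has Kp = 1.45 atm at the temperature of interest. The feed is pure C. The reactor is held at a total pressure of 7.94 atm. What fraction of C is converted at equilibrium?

X = 0.393

Basis: 1 mol C initially; let X = conversion of C. Extent ξ = X.
Species balance: n_C = 1 − X; n_A = X; n_D = X.
n_T = Σnᵢ = 1 + X.
y_i = n_i/n_T, p_i = y_i·P. Kp = p_A p_D / (p_C).
This yields a degree-2 equation in X; solving on (0,1), X = 0.393.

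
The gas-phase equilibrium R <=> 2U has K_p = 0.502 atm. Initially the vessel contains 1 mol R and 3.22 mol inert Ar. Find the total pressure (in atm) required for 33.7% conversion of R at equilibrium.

P = 3.34 atm

Let X = conversion of R (basis 1 mol R); extent of reaction ξ = X.
Moles: n_R = 1 − X; n_U = 2X; n_I = 3.22 (inert).
n_T = Σnᵢ = 4.22 + X.
K_p = p_U^2 / (p_R) with p_i = (n_i/n_T)·P.
At X = 0.337: the mole-fraction product g(X) = Π y_i^ν_i = 0.1504. Since K_p = g(X)·P^{1}, P = (K_p/g)^(1/1) = (0.502/0.1504)^(1/1) = 3.34 atm.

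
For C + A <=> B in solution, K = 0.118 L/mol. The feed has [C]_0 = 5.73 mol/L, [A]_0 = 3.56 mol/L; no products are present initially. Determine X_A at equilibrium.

Let X = conversion of A; extent ξ = 3.56·X mol/L.
Concentrations: [C] = 5.73 − 3.56X; [A] = 3.56 − 3.56X; [B] = 3.56X.
K = [B] / ([C] [A]).
Solving K = 0.118 for X ∈ (0,1): X = 0.347.

X = 0.347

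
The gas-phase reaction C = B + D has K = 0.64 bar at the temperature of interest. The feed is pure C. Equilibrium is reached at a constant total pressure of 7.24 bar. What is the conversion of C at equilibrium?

X = 0.285

Let X = conversion of C (basis 1 mol C); extent of reaction ξ = X.
Moles: n_C = 1 − X; n_B = X; n_D = X.
n_T = Σnᵢ = 1 + X.
Mole fractions y_i = n_i/n_T; K = p_B p_D / (p_C) with p_i = y_i·P.
This yields a degree-2 equation in X; solving on (0,1), X = 0.285.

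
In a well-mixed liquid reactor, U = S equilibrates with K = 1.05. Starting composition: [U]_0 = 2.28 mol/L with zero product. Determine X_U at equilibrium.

X = 0.512

Let X = conversion of U; extent ξ = 2.28·X mol/L.
Concentrations: [U] = 2.28 − 2.28X; [S] = 2.28X.
K = [S] / ([U]).
Setting equal to 1.05 and solving for X on (0,1) gives X = 0.512.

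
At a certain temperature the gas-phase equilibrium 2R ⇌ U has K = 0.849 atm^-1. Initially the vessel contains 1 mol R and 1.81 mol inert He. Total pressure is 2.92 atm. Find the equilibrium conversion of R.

X = 0.494

Take 1 mol R as basis and let X be its fractional conversion, so ξ = 0.5X.
Mole table: n_R = 1 − X; n_U = 0.5X; n_I = 1.81 (inert).
n_T = Σnᵢ = 2.81 − 0.5X.
Mole fractions y_i = n_i/n_T; K = p_U / (p_R^2) with p_i = y_i·P.
Substituting and setting equal to 0.849 atm^-1 gives a polynomial in X; the root in (0,1) is X = 0.494.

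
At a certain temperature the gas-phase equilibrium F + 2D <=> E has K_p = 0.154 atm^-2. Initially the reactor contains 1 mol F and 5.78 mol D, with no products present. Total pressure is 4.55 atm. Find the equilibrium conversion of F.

Let X = conversion of F (basis 1 mol F); extent of reaction ξ = X.
Moles: n_F = 1 − X; n_D = 5.78 − 2X; n_E = X.
n_T = Σnᵢ = 6.78 − 2X.
Mole fractions y_i = n_i/n_T; K_p = p_E / (p_F p_D^2) with p_i = y_i·P.
Setting this equal to 0.154 atm^-2 and taking the physical root (0 < X < 1) gives X = 0.680.

X = 0.680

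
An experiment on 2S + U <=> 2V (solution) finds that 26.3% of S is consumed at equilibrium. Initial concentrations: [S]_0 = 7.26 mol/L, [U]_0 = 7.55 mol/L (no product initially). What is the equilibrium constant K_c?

Let X = conversion of S.
Concentrations: [S] = 7.26 − 7.26X; [U] = 7.55 − 3.63X; [V] = 7.26X.
At X = 0.263: [S] = 5.35, [U] = 6.6, [V] = 1.91.
K_c = [V]^2 / ([S]^2 [U]) = 0.0193 L/mol.

K_c = 0.0193 L/mol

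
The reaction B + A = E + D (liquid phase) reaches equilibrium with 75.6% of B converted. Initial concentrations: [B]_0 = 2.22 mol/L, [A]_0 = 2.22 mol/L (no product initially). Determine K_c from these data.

K_c = 9.6

Let X = conversion of B.
Concentrations: [B] = 2.22 − 2.22X; [A] = 2.22 − 2.22X; [E] = 2.22X; [D] = 2.22X.
At X = 0.756: [B] = 0.542, [A] = 0.542, [E] = 1.68, [D] = 1.68.
K_c = [E] [D] / ([B] [A]) = 9.6.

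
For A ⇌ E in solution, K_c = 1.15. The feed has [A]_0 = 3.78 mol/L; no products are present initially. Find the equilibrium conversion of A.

X = 0.535

Let X = conversion of A; extent ξ = 3.78·X mol/L.
Concentrations: [A] = 3.78 − 3.78X; [E] = 3.78X.
K_c = [E] / ([A]).
Equating to 1.15: the physical root is X = 0.535.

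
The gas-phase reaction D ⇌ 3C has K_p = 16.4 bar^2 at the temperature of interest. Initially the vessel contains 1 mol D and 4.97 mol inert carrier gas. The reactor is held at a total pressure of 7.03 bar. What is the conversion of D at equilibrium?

Take 1 mol D as basis and let X be its fractional conversion, so ξ = X.
At extent ξ: n_D = 1 − X; n_C = 3X; n_I = 4.97 (inert).
Total moles n_T = 5.97 + 2X.
Mole fractions y_i = n_i/n_T; K_p = p_C^3 / (p_D) with p_i = y_i·P.
This yields a degree-3 equation in X; solving on (0,1), X = 0.623.

X = 0.623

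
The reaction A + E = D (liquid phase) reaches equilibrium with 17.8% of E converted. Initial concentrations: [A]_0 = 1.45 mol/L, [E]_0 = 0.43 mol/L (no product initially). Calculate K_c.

K_c = 0.158 L/mol

Let X = conversion of E.
Concentrations: [A] = 1.45 − 0.43X; [E] = 0.43 − 0.43X; [D] = 0.43X.
At X = 0.178: [A] = 1.37, [E] = 0.353, [D] = 0.0765.
K_c = [D] / ([A] [E]) = 0.158 L/mol.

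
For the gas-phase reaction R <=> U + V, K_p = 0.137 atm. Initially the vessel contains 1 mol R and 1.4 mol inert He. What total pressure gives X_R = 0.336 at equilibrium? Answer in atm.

Let X = conversion of R (basis 1 mol R); extent of reaction ξ = X.
At extent ξ: n_R = 1 − X; n_U = X; n_V = X; n_I = 1.4 (inert).
n_T = Σnᵢ = 2.4 + X.
K_p = p_U p_V / (p_R) with p_i = (n_i/n_T)·P.
At X = 0.336: the mole-fraction product g(X) = Π y_i^ν_i = 0.06214. Since K_p = g(X)·P^{1}, P = (K_p/g)^(1/1) = (0.137/0.06214)^(1/1) = 2.2 atm.

P = 2.2 atm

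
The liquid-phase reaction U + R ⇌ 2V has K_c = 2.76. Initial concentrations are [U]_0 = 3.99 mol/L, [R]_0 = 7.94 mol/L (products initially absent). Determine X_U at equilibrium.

X = 0.610

Let X = conversion of U; extent ξ = 3.99·X mol/L.
Concentrations: [U] = 3.99 − 3.99X; [R] = 7.94 − 3.99X; [V] = 7.98X.
K_c = [V]^2 / ([U] [R]).
Solving K_c = 2.76 for X ∈ (0,1): X = 0.610.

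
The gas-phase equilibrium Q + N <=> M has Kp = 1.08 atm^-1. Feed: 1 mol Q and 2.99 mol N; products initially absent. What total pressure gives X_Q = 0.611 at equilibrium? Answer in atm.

Take 1 mol Q as basis and let X be its fractional conversion, so ξ = X.
Moles: n_Q = 1 − X; n_N = 2.99 − X; n_M = X.
Total moles n_T = 3.99 − X.
Kp = p_M / (p_Q p_N) with p_i = (n_i/n_T)·P.
At X = 0.611: the mole-fraction product g(X) = Π y_i^ν_i = 2.231. Since Kp = g(X)·P^{-1}, P = (g/Kp)^(1/1) = (2.231/1.08)^(1/1) = 2.07 atm.

P = 2.07 atm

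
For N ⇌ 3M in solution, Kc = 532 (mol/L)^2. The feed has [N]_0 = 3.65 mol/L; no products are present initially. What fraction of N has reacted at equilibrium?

X = 0.733

Let X = conversion of N; extent ξ = 3.65·X mol/L.
Concentrations: [N] = 3.65 − 3.65X; [M] = 10.9X.
Kc = [M]^3 / ([N]).
Setting equal to 532 and solving for X on (0,1) gives X = 0.733.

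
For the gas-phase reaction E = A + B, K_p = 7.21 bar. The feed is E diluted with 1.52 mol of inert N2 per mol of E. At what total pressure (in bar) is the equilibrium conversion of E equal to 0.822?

P = 6.35 bar

Basis: 1 mol E initially; let X = conversion of E. Extent ξ = X.
Moles: n_E = 1 − X; n_A = X; n_B = X; n_I = 1.52 (inert).
n_T = Σnᵢ = 2.52 + X.
K_p = p_A p_B / (p_E) with p_i = (n_i/n_T)·P.
At X = 0.822: the mole-fraction product g(X) = Π y_i^ν_i = 1.136. Since K_p = g(X)·P^{1}, P = (K_p/g)^(1/1) = (7.21/1.136)^(1/1) = 6.35 bar.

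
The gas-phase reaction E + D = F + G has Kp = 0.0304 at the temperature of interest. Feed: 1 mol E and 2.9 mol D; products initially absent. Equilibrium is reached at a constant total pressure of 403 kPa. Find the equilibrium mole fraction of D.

Take 1 mol E as basis and let X be its fractional conversion, so ξ = X.
Mole table: n_E = 1 − X; n_D = 2.9 − X; n_F = X; n_G = X.
n_T stays at 3.9 (no change in mole number).
With p_i = (n_i/n_T)P, Kp = p_F p_G / (p_E p_D).
Equating to 0.0304 and solving on 0 < X < 1: X = 0.247.
Then n_D = 2.65, n_T = 3.9, so y_D = 0.680.

y_D = 0.680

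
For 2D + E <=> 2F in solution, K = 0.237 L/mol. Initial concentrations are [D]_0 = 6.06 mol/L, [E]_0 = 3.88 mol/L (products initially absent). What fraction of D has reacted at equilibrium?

X = 0.438

Let X = conversion of D; extent ξ = 6.06X/2 mol/L.
Concentrations: [D] = 6.06 − 6.06X; [E] = 3.88 − 3.03X; [F] = 6.06X.
K = [F]^2 / ([D]^2 [E]).
Solving K = 0.237 for X ∈ (0,1): X = 0.438.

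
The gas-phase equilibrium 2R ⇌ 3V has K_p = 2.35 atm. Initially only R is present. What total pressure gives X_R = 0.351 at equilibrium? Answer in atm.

Take 1 mol R as basis and let X be its fractional conversion, so ξ = 0.5X.
At extent ξ: n_R = 1 − X; n_V = 1.5X.
n_T = Σnᵢ = 1 + 0.5X.
K_p = p_V^3 / (p_R^2) with p_i = (n_i/n_T)·P.
At X = 0.351: the mole-fraction product g(X) = Π y_i^ν_i = 0.2948. Since K_p = g(X)·P^{1}, P = (K_p/g)^(1/1) = (2.35/0.2948)^(1/1) = 7.97 atm.

P = 7.97 atm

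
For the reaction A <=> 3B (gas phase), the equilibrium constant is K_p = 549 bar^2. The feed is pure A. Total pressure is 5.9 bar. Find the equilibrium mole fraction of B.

y_B = 0.946

Let X = conversion of A (basis 1 mol A); extent of reaction ξ = X.
Mole table: n_A = 1 − X; n_B = 3X.
Summing: n_T = 1 + 2X.
Mole fractions y_i = n_i/n_T; K_p = p_B^3 / (p_A) with p_i = y_i·P.
This yields a degree-3 equation in X; solving on (0,1), X = 0.854.
Then n_B = 2.56, n_T = 2.71, so y_B = 0.946.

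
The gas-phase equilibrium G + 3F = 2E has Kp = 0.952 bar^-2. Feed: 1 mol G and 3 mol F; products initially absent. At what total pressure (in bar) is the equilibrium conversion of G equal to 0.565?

Take 1 mol G as basis and let X be its fractional conversion, so ξ = X.
Species balance: n_G = 1 − X; n_F = 3 − 3X; n_E = 2X.
Summing: n_T = 4 − 2X.
Kp = p_E^2 / (p_G p_F^3) with p_i = (n_i/n_T)·P.
At X = 0.565: the mole-fraction product g(X) = Π y_i^ν_i = 10.88. Since Kp = g(X)·P^{-2}, P = (g/Kp)^(1/2) = (10.88/0.952)^(1/2) = 3.38 bar.

P = 3.38 bar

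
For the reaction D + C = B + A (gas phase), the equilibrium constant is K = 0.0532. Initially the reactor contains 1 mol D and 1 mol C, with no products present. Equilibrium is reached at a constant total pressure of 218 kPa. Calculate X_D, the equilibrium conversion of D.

Let X = conversion of D (basis 1 mol D); extent of reaction ξ = X.
Species balance: n_D = 1 − X; n_C = 1 − X; n_B = X; n_A = X.
Since Δν = 0, n_T = 2 throughout.
With p_i = (n_i/n_T)P, K = p_B p_A / (p_D p_C).
This yields a degree-2 equation in X; solving on (0,1), X = 0.187.

X = 0.187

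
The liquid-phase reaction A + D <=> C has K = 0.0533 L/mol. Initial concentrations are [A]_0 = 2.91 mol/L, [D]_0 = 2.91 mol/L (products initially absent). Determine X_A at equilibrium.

Let X = conversion of A; extent ξ = 2.91·X mol/L.
Concentrations: [A] = 2.91 − 2.91X; [D] = 2.91 − 2.91X; [C] = 2.91X.
K = [C] / ([A] [D]).
This equals 0.0533 at X = 0.120 (the root in 0 < X < 1).

X = 0.120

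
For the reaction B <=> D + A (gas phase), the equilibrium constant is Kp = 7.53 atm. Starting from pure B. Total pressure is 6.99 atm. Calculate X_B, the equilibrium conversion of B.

X = 0.720

Take 1 mol B as basis and let X be its fractional conversion, so ξ = X.
Mole table: n_B = 1 − X; n_D = X; n_A = X.
Summing: n_T = 1 + X.
With p_i = (n_i/n_T)P, Kp = p_D p_A / (p_B).
Equating to 7.53 atm and solving on 0 < X < 1: X = 0.720.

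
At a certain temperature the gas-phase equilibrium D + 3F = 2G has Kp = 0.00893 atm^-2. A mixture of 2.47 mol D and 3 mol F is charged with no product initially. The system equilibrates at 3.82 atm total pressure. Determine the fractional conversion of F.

X = 0.200

Let X = conversion of F (basis 3 mol F); extent of reaction ξ = X.
At extent ξ: n_D = 2.47 − X; n_F = 3 − 3X; n_G = 2X.
Summing: n_T = 5.47 − 2X.
Mole fractions y_i = n_i/n_T; Kp = p_G^2 / (p_D p_F^3) with p_i = y_i·P.
Substituting and setting equal to 0.00893 atm^-2 gives a polynomial in X; the root in (0,1) is X = 0.200.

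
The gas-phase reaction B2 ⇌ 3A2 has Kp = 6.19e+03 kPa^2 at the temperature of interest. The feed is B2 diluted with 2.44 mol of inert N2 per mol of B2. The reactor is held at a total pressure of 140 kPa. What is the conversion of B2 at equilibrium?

Basis: 1 mol B2 initially; let X = conversion of B2. Extent ξ = X.
Species balance: n_B2 = 1 − X; n_A2 = 3X; n_I = 2.44 (inert).
n_T = Σnᵢ = 3.44 + 2X.
Mole fractions y_i = n_i/n_T; Kp = p_A2^3 / (p_B2) with p_i = y_i·P.
Substituting and setting equal to 6.19e+03 kPa^2 gives a polynomial in X; the root in (0,1) is X = 0.489.

X = 0.489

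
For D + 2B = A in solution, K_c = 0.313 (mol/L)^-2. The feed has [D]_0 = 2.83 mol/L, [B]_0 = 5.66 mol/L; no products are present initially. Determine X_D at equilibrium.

X = 0.607

Let X = conversion of D; extent ξ = 2.83·X mol/L.
Concentrations: [D] = 2.83 − 2.83X; [B] = 5.66 − 5.66X; [A] = 2.83X.
K_c = [A] / ([D] [B]^2).
Solving K_c = 0.313 for X ∈ (0,1): X = 0.607.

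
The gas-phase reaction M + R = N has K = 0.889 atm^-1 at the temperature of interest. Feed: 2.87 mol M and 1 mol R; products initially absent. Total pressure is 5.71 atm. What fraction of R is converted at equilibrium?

X = 0.775

Let X = conversion of R (basis 1 mol R); extent of reaction ξ = X.
Moles: n_M = 2.87 − X; n_R = 1 − X; n_N = X.
Summing: n_T = 3.87 − X.
Mole fractions y_i = n_i/n_T; K = p_N / (p_M p_R) with p_i = y_i·P.
Setting this equal to 0.889 atm^-1 and taking the physical root (0 < X < 1) gives X = 0.775.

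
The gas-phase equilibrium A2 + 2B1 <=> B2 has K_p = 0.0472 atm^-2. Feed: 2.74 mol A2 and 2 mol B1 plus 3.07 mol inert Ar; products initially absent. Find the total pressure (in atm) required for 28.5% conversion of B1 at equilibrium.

Let X = conversion of B1 (basis 2 mol B1); extent of reaction ξ = X.
Species balance: n_A2 = 2.74 − X; n_B1 = 2 − 2X; n_B2 = X; n_I = 3.07 (inert).
Summing: n_T = 7.81 − 2X.
K_p = p_B2 / (p_A2 p_B1^2) with p_i = (n_i/n_T)·P.
At X = 0.285: the mole-fraction product g(X) = Π y_i^ν_i = 2.976. Since K_p = g(X)·P^{-2}, P = (g/K_p)^(1/2) = (2.976/0.0472)^(1/2) = 7.94 atm.

P = 7.94 atm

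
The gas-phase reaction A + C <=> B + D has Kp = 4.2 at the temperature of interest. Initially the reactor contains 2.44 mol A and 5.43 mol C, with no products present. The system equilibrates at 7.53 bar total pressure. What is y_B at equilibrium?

y_B = 0.269

Basis: 2.44 mol A initially; let X = conversion of A. Extent ξ = 2.44X.
Moles: n_A = 2.44 − 2.44X; n_C = 5.43 − 2.44X; n_B = 2.44X; n_D = 2.44X.
n_T stays at 7.87 (no change in mole number).
With p_i = (n_i/n_T)P, Kp = p_B p_D / (p_A p_C).
Equating to 4.2 and solving on 0 < X < 1: X = 0.868.
Then n_B = 2.12, n_T = 7.87, so y_B = 0.269.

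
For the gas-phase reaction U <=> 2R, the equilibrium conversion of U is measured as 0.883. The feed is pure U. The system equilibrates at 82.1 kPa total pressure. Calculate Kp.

Kp = 1.16e+03 kPa

Take 1 mol U as basis and let X be its fractional conversion, so ξ = X.
Mole table: n_U = 1 − X; n_R = 2X.
Summing: n_T = 1 + X.
At X = 0.883: n_U = 0.117, n_R = 1.77, n_T = 1.88.
p_i = (n_i/n_T)·P. Kp = p_R^2 / (p_U) = 1.16e+03 kPa.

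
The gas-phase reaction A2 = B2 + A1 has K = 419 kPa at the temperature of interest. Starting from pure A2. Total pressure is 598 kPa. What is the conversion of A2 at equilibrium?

Take 1 mol A2 as basis and let X be its fractional conversion, so ξ = X.
Species balance: n_A2 = 1 − X; n_B2 = X; n_A1 = X.
Summing: n_T = 1 + X.
With p_i = (n_i/n_T)P, K = p_B2 p_A1 / (p_A2).
This yields a degree-2 equation in X; solving on (0,1), X = 0.642.

X = 0.642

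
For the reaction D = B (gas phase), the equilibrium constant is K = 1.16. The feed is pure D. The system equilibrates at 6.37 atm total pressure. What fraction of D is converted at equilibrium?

X = 0.537

Basis: 1 mol D initially; let X = conversion of D. Extent ξ = X.
Mole table: n_D = 1 − X; n_B = X.
n_T stays at 1 (no change in mole number).
With p_i = (n_i/n_T)P, K = p_B / (p_D).
Equating to 1.16 and solving on 0 < X < 1: X = 0.537.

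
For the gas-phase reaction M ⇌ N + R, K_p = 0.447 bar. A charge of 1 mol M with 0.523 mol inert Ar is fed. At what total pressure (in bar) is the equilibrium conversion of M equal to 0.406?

P = 3.11 bar

Take 1 mol M as basis and let X be its fractional conversion, so ξ = X.
At extent ξ: n_M = 1 − X; n_N = X; n_R = X; n_I = 0.523 (inert).
n_T = Σnᵢ = 1.52 + X.
K_p = p_N p_R / (p_M) with p_i = (n_i/n_T)·P.
At X = 0.406: the mole-fraction product g(X) = Π y_i^ν_i = 0.1439. Since K_p = g(X)·P^{1}, P = (K_p/g)^(1/1) = (0.447/0.1439)^(1/1) = 3.11 bar.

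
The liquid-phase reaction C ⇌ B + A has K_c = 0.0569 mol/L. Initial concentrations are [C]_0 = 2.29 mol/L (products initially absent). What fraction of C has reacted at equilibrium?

Let X = conversion of C; extent ξ = 2.29·X mol/L.
Concentrations: [C] = 2.29 − 2.29X; [B] = 2.29X; [A] = 2.29X.
K_c = [B] [A] / ([C]).
Equating to 0.0569 mol/L: the physical root is X = 0.146.

X = 0.146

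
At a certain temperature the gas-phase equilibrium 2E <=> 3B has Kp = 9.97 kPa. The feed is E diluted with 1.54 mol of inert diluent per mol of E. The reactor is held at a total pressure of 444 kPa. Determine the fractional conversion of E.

Let X = conversion of E (basis 1 mol E); extent of reaction ξ = 0.5X.
Species balance: n_E = 1 − X; n_B = 1.5X; n_I = 1.54 (inert).
n_T = Σnᵢ = 2.54 + 0.5X.
With p_i = (n_i/n_T)P, Kp = p_B^3 / (p_E^2).
This yields a degree-3 equation in X; solving on (0,1), X = 0.220.

X = 0.220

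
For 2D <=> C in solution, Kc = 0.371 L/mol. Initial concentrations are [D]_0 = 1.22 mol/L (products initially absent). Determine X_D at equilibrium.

X = 0.365

Let X = conversion of D; extent ξ = 1.22X/2 mol/L.
Concentrations: [D] = 1.22 − 1.22X; [C] = 0.61X.
Kc = [C] / ([D]^2).
Equating to 0.371 L/mol: the physical root is X = 0.365.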